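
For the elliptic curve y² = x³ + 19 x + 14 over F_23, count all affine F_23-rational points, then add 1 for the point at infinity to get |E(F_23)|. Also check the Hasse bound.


Affine points = {(3, 11), (3, 12), (4, 4), (4, 19), (5, 2), (5, 21), (10, 10), (10, 13), (11, 6), (11, 17), (17, 11), (17, 12), (18, 1), (18, 22), (19, 9), (19, 14)}; affine count = 16; |E(F_23)| = 17.

Discriminant check: Δ ∝ 4a³ + 27b² = 4·19³ + 27·14² = 4·6859 + 27·196 ≡ 22 (mod 23). Nonzero ⇒ E is nonsingular.
For each x ∈ F_23, compute rhs = x³ + 19·x + 14 mod 23, then count y ∈ F_23 with y² ≡ rhs.
  x = 0: rhs = 14, matching y values: none (0 points).
  x = 1: rhs = 11, matching y values: none (0 points).
  x = 2: rhs = 14, matching y values: none (0 points).
  x = 3: rhs = 6, matching y values: 11, 12 (2 points).
  x = 4: rhs = 16, matching y values: 4, 19 (2 points).
  x = 5: rhs = 4, matching y values: 2, 21 (2 points).
  x = 6: rhs = 22, matching y values: none (0 points).
  x = 7: rhs = 7, matching y values: none (0 points).
  x = 8: rhs = 11, matching y values: none (0 points).
  x = 9: rhs = 17, matching y values: none (0 points).
  x = 10: rhs = 8, matching y values: 10, 13 (2 points).
  x = 11: rhs = 13, matching y values: 6, 17 (2 points).
  x = 12: rhs = 15, matching y values: none (0 points).
  x = 13: rhs = 20, matching y values: none (0 points).
  x = 14: rhs = 11, matching y values: none (0 points).
  x = 15: rhs = 17, matching y values: none (0 points).
  x = 16: rhs = 21, matching y values: none (0 points).
  x = 17: rhs = 6, matching y values: 11, 12 (2 points).
  x = 18: rhs = 1, matching y values: 1, 22 (2 points).
  x = 19: rhs = 12, matching y values: 9, 14 (2 points).
  x = 20: rhs = 22, matching y values: none (0 points).
  x = 21: rhs = 14, matching y values: none (0 points).
  x = 22: rhs = 17, matching y values: none (0 points).
Total affine count: 16.
Full point count |E(F_23)| = 16 + 1 = 17.
Hasse bound: |17 − (23+1)| = |-7| = 7 ≤ 2√23 ≈ 9.5917 ✓.


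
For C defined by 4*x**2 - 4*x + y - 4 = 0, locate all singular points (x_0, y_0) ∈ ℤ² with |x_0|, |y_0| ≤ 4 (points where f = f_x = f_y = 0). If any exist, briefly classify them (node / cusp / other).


No singular points in the scanned grid; C is smooth there.

Compute partial derivatives:
  f_x = 8*x - 4.
  f_y = 1.
f_y = 1 is a nonzero constant, so f_y never vanishes: no point (x, y) can satisfy f = f_x = f_y = 0. In particular no (x, y) ∈ {−4, ..., 4}² is singular; the curve is smooth.


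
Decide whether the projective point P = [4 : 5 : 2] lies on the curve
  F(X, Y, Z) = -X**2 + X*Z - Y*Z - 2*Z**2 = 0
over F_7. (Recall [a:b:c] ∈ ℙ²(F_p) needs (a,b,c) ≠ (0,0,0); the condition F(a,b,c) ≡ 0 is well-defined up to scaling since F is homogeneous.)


F(4,5,2) ≡ 2 (mod 7); P is NOT on the curve.

Evaluate F(4, 5, 2) term-by-term (mod 7).
  -X**2 ↦ -1·16·1·1 = -16
  X*Z ↦ 1·4·1·2 = 8
  -Y*Z ↦ -1·1·5·2 = -10
  -2*Z**2 ↦ -2·1·1·4 = -8
Sum: F(4, 5, 2) = (-16) + (8) + (-10) + (-8) = -26.
Reducing mod 7: -26 ≡ 2 (mod 7).
Since F(a, b, c) ≡ 2 ≠ 0 (mod 7), P does NOT lie on the curve.


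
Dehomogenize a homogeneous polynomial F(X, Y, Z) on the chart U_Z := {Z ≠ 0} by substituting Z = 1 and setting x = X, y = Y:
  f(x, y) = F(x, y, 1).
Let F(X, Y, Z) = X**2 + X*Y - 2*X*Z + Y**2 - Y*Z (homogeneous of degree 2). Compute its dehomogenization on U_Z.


f(x, y) = x**2 + x*y - 2*x + y**2 - y

On U_Z we set Z = 1. Each monomial c·X^i·Y^j·Z^k in F becomes c·x^i·y^j·1^k = c·x^i·y^j.
Substituting Z = 1: F(X, Y, 1) = x**2 + x*y - 2*x + y**2 - y.
Note: deg(f) ≤ deg(F) = 2; strict inequality happens when F is divisible by Z (lost terms).


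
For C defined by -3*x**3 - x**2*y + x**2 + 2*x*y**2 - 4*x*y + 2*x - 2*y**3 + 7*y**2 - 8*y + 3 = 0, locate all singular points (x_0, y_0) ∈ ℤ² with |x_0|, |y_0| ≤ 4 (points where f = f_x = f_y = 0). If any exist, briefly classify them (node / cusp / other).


Singular points: {(0, 1)}; classification: cusp.

Compute partial derivatives:
  f_x = -9*x**2 - 2*x*y + 2*x + 2*y**2 - 4*y + 2.
  f_y = -x**2 + 4*x*y - 4*x - 6*y**2 + 14*y - 8.
Scan x_0 ∈ {−4, ..., 4}. For each x_0, f_y(x_0, y) is a polynomial in y; find its integer roots y ∈ {−4, ..., 4}, then test f_x and f at those candidates.
  x = -4: f_y(-4, y) = -6*y**2 - 2*y - 8; no integer root y with |y| ≤ 4.
  x = -3: f_y(-3, y) = -6*y**2 + 2*y - 5; no integer root y with |y| ≤ 4.
  x = -2: f_y(-2, y) = -6*y**2 + 6*y - 4; no integer root y with |y| ≤ 4.
  x = -1: f_y(-1, y) = -6*y**2 + 10*y - 5; no integer root y with |y| ≤ 4.
  x = 0: f_y(0, y) = -6*y**2 + 14*y - 8; vanishes at y ∈ {1}. (0, 1): f_x = 0, f = 0 — SINGULAR.
  x = 1: f_y(1, y) = -6*y**2 + 18*y - 13; no integer root y with |y| ≤ 4.
  x = 2: f_y(2, y) = -6*y**2 + 22*y - 20; vanishes at y ∈ {2}. (2, 2): f_x = -38 ≠ 0.
  x = 3: f_y(3, y) = -6*y**2 + 26*y - 29; no integer root y with |y| ≤ 4.
  x = 4: f_y(4, y) = -6*y**2 + 30*y - 40; no integer root y with |y| ≤ 4.
Only singular point on the grid: (0, 1).
Classify: substitute x = 0 + u, y = 1 + v and expand: f = -3*u**3 - u**2*v + 2*u*v**2 - 2*v**3 + v**2.
No constant or linear terms (consistent with a singular point). Quadratic part: v**2. Cubic part: -3*u**3 - u**2*v + 2*u*v**2 - 2*v**3.
The quadratic part v**2 is a perfect square, so there is a single (double) tangent line v = 0, i.e. y = 1. Restricting the cubic part to that line (v = 0) leaves -3*u**3 ≠ 0, so f is not divisible by v and the branch is v² ≈ 3*u**3 to lowest order — this is a cusp.
Classification: cusp.


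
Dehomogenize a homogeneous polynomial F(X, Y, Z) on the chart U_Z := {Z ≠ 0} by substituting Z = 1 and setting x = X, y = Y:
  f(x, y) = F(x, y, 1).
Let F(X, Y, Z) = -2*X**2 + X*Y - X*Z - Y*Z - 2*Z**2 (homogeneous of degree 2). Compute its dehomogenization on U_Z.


f(x, y) = -2*x**2 + x*y - x - y - 2

On U_Z we set Z = 1. Each monomial c·X^i·Y^j·Z^k in F becomes c·x^i·y^j·1^k = c·x^i·y^j.
Substituting Z = 1: F(X, Y, 1) = -2*x**2 + x*y - x - y - 2.
Note: deg(f) ≤ deg(F) = 2; strict inequality happens when F is divisible by Z (lost terms).


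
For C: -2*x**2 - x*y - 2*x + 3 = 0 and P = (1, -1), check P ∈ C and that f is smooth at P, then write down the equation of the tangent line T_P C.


Tangent line at P: -5*x - y + 4 = 0.

Step 1: f(1, -1) = 0, so P lies on C.
Step 2: partial derivatives
  f_x(x, y) = -4*x - y - 2, f_y(x, y) = -x.
  f_x(P) = -5, f_y(P) = -1 (gradient nonzero, so P is smooth).
Step 3: tangent line at P: -5·(x − 1) + -1·(y − -1) = 0.
Expanding: -5*x - y + 4 = 0.


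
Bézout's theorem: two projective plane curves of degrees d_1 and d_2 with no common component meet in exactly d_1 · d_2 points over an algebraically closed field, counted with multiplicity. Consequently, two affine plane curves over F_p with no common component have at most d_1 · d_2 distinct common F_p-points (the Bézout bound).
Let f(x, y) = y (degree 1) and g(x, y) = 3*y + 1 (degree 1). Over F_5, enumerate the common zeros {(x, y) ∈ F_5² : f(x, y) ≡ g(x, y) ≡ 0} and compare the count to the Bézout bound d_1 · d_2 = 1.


Common zeros: ∅; count = 0; Bézout bound = 1.

deg(f) = 1, deg(g) = 1, so Bézout bound = 1.
Scan x ∈ F_5. For each x, list the y ∈ F_5 with f(x, y) ≡ 0 and those with g(x, y) ≡ 0 (mod 5); the common zeros in that column are the intersection.
  x = 0: f ≡ 0 at y ∈ {0}; g ≡ 0 at y ∈ {3}; common: ∅.
  x = 1: f ≡ 0 at y ∈ {0}; g ≡ 0 at y ∈ {3}; common: ∅.
  x = 2: f ≡ 0 at y ∈ {0}; g ≡ 0 at y ∈ {3}; common: ∅.
  x = 3: f ≡ 0 at y ∈ {0}; g ≡ 0 at y ∈ {3}; common: ∅.
  x = 4: f ≡ 0 at y ∈ {0}; g ≡ 0 at y ∈ {3}; common: ∅.
Collecting: common zeros = ∅, so the count is 0.
Comparison with the Bézout bound: 0 ≤ 1 = deg(f)·deg(g), as expected for curves with no common component (the affine F_5-count falls short of the bound because intersections may lie at infinity, over extension fields, or carry multiplicity).


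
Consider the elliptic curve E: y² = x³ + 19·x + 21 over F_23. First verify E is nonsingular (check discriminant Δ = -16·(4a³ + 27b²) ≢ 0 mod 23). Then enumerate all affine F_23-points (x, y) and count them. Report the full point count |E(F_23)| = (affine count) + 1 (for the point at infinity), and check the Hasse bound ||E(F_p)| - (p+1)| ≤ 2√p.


Affine points = {(1, 8), (1, 15), (3, 6), (3, 17), (4, 0), (6, 11), (6, 12), (8, 8), (8, 15), (9, 1), (9, 22), (13, 2), (13, 21), (14, 8), (14, 15), (15, 1), (15, 22), (17, 6), (17, 17), (18, 10), (18, 13), (20, 11), (20, 12), (22, 1), (22, 22)}; affine count = 25; |E(F_23)| = 26.

Discriminant check: Δ ∝ 4a³ + 27b² = 4·19³ + 27·21² = 4·6859 + 27·441 ≡ 13 (mod 23). Nonzero ⇒ E is nonsingular.
For each x ∈ F_23, compute rhs = x³ + 19·x + 21 mod 23, then count y ∈ F_23 with y² ≡ rhs.
  x = 0: rhs = 21, matching y values: none (0 points).
  x = 1: rhs = 18, matching y values: 8, 15 (2 points).
  x = 2: rhs = 21, matching y values: none (0 points).
  x = 3: rhs = 13, matching y values: 6, 17 (2 points).
  x = 4: rhs = 0, matching y values: 0 (1 points).
  x = 5: rhs = 11, matching y values: none (0 points).
  x = 6: rhs = 6, matching y values: 11, 12 (2 points).
  x = 7: rhs = 14, matching y values: none (0 points).
  x = 8: rhs = 18, matching y values: 8, 15 (2 points).
  x = 9: rhs = 1, matching y values: 1, 22 (2 points).
  x = 10: rhs = 15, matching y values: none (0 points).
  x = 11: rhs = 20, matching y values: none (0 points).
  x = 12: rhs = 22, matching y values: none (0 points).
  x = 13: rhs = 4, matching y values: 2, 21 (2 points).
  x = 14: rhs = 18, matching y values: 8, 15 (2 points).
  x = 15: rhs = 1, matching y values: 1, 22 (2 points).
  x = 16: rhs = 5, matching y values: none (0 points).
  x = 17: rhs = 13, matching y values: 6, 17 (2 points).
  x = 18: rhs = 8, matching y values: 10, 13 (2 points).
  x = 19: rhs = 19, matching y values: none (0 points).
  x = 20: rhs = 6, matching y values: 11, 12 (2 points).
  x = 21: rhs = 21, matching y values: none (0 points).
  x = 22: rhs = 1, matching y values: 1, 22 (2 points).
Total affine count: 25.
Full point count |E(F_23)| = 25 + 1 = 26.
Hasse bound: |26 − (23+1)| = |2| = 2 ≤ 2√23 ≈ 9.5917 ✓.


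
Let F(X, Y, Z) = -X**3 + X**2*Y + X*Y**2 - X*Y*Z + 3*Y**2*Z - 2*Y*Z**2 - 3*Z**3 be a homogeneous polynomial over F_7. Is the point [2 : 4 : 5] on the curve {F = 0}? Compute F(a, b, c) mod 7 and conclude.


F(2,4,5) ≡ 1 (mod 7); P is NOT on the curve.

Evaluate F(2, 4, 5) term-by-term (mod 7).
  -X**3 ↦ -1·8·1·1 = -8
  X**2*Y ↦ 1·4·4·1 = 16
  X*Y**2 ↦ 1·2·16·1 = 32
  -X*Y*Z ↦ -1·2·4·5 = -40
  3*Y**2*Z ↦ 3·1·16·5 = 240
  -2*Y*Z**2 ↦ -2·1·4·25 = -200
  -3*Z**3 ↦ -3·1·1·125 = -375
Sum: F(2, 4, 5) = (-8) + (16) + (32) + (-40) + (240) + (-200) + (-375) = -335.
Reducing mod 7: -335 ≡ 1 (mod 7).
Since F(a, b, c) ≡ 1 ≠ 0 (mod 7), P does NOT lie on the curve.


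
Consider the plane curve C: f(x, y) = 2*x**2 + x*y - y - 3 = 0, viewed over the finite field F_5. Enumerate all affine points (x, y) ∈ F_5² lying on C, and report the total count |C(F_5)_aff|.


Affine F_5-points: {(0, 2), (2, 0), (3, 0), (4, 2)}; count = 4.

For each of the 25 pairs (x, y) ∈ F_5², evaluate f(x, y) mod 5. Record the zeros.
  x = 0: [0↦2, 1↦1, 2↦0, 3↦4, 4↦3]  zeros at y ∈ {2}
  x = 1: [0↦4, 1↦4, 2↦4, 3↦4, 4↦4]  zeros at y ∈ ∅
  x = 2: [0↦0, 1↦1, 2↦2, 3↦3, 4↦4]  zeros at y ∈ {0}
  x = 3: [0↦0, 1↦2, 2↦4, 3↦1, 4↦3]  zeros at y ∈ {0}
  x = 4: [0↦4, 1↦2, 2↦0, 3↦3, 4↦1]  zeros at y ∈ {2}
Collecting zeros: affine points = {(0, 2), (2, 0), (3, 0), (4, 2)}.
Total count |C(F_5)_aff| = 4.


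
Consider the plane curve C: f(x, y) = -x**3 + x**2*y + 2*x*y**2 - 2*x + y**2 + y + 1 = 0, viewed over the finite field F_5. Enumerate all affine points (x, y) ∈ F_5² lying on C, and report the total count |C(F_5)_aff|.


Affine F_5-points: {(3, 1), (3, 4), (4, 1)}; count = 3.

For each of the 25 pairs (x, y) ∈ F_5², evaluate f(x, y) mod 5. Record the zeros.
  x = 0: [0↦1, 1↦3, 2↦2, 3↦3, 4↦1]  zeros at y ∈ ∅
  x = 1: [0↦3, 1↦3, 2↦4, 3↦1, 4↦4]  zeros at y ∈ ∅
  x = 2: [0↦4, 1↦4, 2↦4, 3↦4, 4↦4]  zeros at y ∈ ∅
  x = 3: [0↦3, 1↦0, 2↦1, 3↦1, 4↦0]  zeros at y ∈ {1, 4}
  x = 4: [0↦4, 1↦0, 2↦4, 3↦1, 4↦1]  zeros at y ∈ {1}
Collecting zeros: affine points = {(3, 1), (3, 4), (4, 1)}.
Total count |C(F_5)_aff| = 3.


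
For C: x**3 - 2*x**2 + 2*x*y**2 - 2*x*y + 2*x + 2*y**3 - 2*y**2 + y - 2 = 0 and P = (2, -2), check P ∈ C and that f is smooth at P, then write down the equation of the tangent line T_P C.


Tangent line at P: 18*x + 13*y - 10 = 0.

Step 1: f(2, -2) = 0, so P lies on C.
Step 2: partial derivatives
  f_x(x, y) = 3*x**2 - 4*x + 2*y**2 - 2*y + 2, f_y(x, y) = 4*x*y - 2*x + 6*y**2 - 4*y + 1.
  f_x(P) = 18, f_y(P) = 13 (gradient nonzero, so P is smooth).
Step 3: tangent line at P: 18·(x − 2) + 13·(y − -2) = 0.
Expanding: 18*x + 13*y - 10 = 0.


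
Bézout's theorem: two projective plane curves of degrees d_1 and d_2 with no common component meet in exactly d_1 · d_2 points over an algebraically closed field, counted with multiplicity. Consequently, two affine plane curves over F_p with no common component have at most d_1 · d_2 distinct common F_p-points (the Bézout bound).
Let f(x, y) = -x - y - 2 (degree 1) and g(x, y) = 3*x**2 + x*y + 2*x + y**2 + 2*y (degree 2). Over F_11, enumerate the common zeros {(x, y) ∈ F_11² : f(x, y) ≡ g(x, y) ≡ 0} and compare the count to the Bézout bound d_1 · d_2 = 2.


Common zeros: {(0, 9), (3, 6)}; count = 2; Bézout bound = 2.

deg(f) = 1, deg(g) = 2, so Bézout bound = 2.
Scan x ∈ F_11. For each x, list the y ∈ F_11 with f(x, y) ≡ 0 and those with g(x, y) ≡ 0 (mod 11); the common zeros in that column are the intersection.
  x = 0: f ≡ 0 at y ∈ {9}; g ≡ 0 at y ∈ {0, 9}; common: {9}.
  x = 1: f ≡ 0 at y ∈ {8}; g ≡ 0 at y ∈ {4}; common: ∅.
  x = 2: f ≡ 0 at y ∈ {7}; g ≡ 0 at y ∈ ∅; common: ∅.
  x = 3: f ≡ 0 at y ∈ {6}; g ≡ 0 at y ∈ {0, 6}; common: {6}.
  x = 4: f ≡ 0 at y ∈ {5}; g ≡ 0 at y ∈ ∅; common: ∅.
  x = 5: f ≡ 0 at y ∈ {4}; g ≡ 0 at y ∈ ∅; common: ∅.
  x = 6: f ≡ 0 at y ∈ {3}; g ≡ 0 at y ∈ ∅; common: ∅.
  x = 7: f ≡ 0 at y ∈ {2}; g ≡ 0 at y ∈ {5, 8}; common: ∅.
  x = 8: f ≡ 0 at y ∈ {1}; g ≡ 0 at y ∈ {4, 8}; common: ∅.
  x = 9: f ≡ 0 at y ∈ {0}; g ≡ 0 at y ∈ {5, 6}; common: ∅.
  x = 10: f ≡ 0 at y ∈ {10}; g ≡ 0 at y ∈ ∅; common: ∅.
Collecting: common zeros = {(0, 9), (3, 6)}, so the count is 2.
Comparison with the Bézout bound: 2 ≤ 2 = deg(f)·deg(g), as expected for curves with no common component (the bound is attained).


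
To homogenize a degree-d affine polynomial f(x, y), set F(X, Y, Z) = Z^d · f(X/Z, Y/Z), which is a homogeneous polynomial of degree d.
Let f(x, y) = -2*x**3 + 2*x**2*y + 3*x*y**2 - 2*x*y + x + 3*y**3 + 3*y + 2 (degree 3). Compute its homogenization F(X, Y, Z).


F(X, Y, Z) = -2*X**3 + 2*X**2*Y + 3*X*Y**2 - 2*X*Y*Z + X*Z**2 + 3*Y**3 + 3*Y*Z**2 + 2*Z**3

deg(f) = 3.
Substitute x = X/Z, y = Y/Z into f, then multiply by Z^3.
  monomial -2·x^3·y^0 ↦ -2·X^3·Y^0·Z^0.
  monomial 2·x^2·y^1 ↦ 2·X^2·Y^1·Z^0.
  monomial 3·x^1·y^2 ↦ 3·X^1·Y^2·Z^0.
  monomial -2·x^1·y^1 ↦ -2·X^1·Y^1·Z^1.
  monomial 1·x^1·y^0 ↦ 1·X^1·Y^0·Z^2.
  monomial 3·x^0·y^3 ↦ 3·X^0·Y^3·Z^0.
  monomial 3·x^0·y^1 ↦ 3·X^0·Y^1·Z^2.
  monomial 2·x^0·y^0 ↦ 2·X^0·Y^0·Z^3.
Collecting: F(X, Y, Z) = -2*X**3 + 2*X**2*Y + 3*X*Y**2 - 2*X*Y*Z + X*Z**2 + 3*Y**3 + 3*Y*Z**2 + 2*Z**3.


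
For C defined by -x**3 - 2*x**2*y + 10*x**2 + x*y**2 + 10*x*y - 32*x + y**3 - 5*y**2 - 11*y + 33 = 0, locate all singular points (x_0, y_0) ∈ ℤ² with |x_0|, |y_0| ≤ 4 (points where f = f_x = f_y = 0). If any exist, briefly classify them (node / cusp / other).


Singular points: {(3, 1)}; classification: node.

Compute partial derivatives:
  f_x = -3*x**2 - 4*x*y + 20*x + y**2 + 10*y - 32.
  f_y = -2*x**2 + 2*x*y + 10*x + 3*y**2 - 10*y - 11.
Scan x_0 ∈ {−4, ..., 4}. For each x_0, f_y(x_0, y) is a polynomial in y; find its integer roots y ∈ {−4, ..., 4}, then test f_x and f at those candidates.
  x = -4: f_y(-4, y) = 3*y**2 - 18*y - 83; no integer root y with |y| ≤ 4.
  x = -3: f_y(-3, y) = 3*y**2 - 16*y - 59; no integer root y with |y| ≤ 4.
  x = -2: f_y(-2, y) = 3*y**2 - 14*y - 39; no integer root y with |y| ≤ 4.
  x = -1: f_y(-1, y) = 3*y**2 - 12*y - 23; no integer root y with |y| ≤ 4.
  x = 0: f_y(0, y) = 3*y**2 - 10*y - 11; no integer root y with |y| ≤ 4.
  x = 1: f_y(1, y) = 3*y**2 - 8*y - 3; vanishes at y ∈ {3}. (1, 3): f_x = 12 ≠ 0.
  x = 2: f_y(2, y) = 3*y**2 - 6*y + 1; no integer root y with |y| ≤ 4.
  x = 3: f_y(3, y) = 3*y**2 - 4*y + 1; vanishes at y ∈ {1}. (3, 1): f_x = 0, f = 0 — SINGULAR.
  x = 4: f_y(4, y) = 3*y**2 - 2*y - 3; no integer root y with |y| ≤ 4.
Only singular point on the grid: (3, 1).
Classify: substitute x = 3 + u, y = 1 + v and expand: f = -u**3 - 2*u**2*v - u**2 + u*v**2 + v**3 + v**2.
No constant or linear terms (consistent with a singular point). Quadratic part: -u**2 + v**2. Cubic part: -u**3 - 2*u**2*v + u*v**2 + v**3.
The quadratic part v**2 - u**2 = (v − u)(v + u) splits into two distinct linear factors, so there are two distinct tangent lines y − 1 = ±(x − 3) — this is a node (ordinary double point).
Classification: node.


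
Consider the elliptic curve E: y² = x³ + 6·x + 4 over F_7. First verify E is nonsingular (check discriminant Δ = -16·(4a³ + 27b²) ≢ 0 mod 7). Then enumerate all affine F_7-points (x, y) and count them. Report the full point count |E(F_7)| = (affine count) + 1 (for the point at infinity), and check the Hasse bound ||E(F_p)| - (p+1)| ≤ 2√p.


Affine points = {(0, 2), (0, 5), (1, 2), (1, 5), (3, 0), (4, 1), (4, 6), (6, 2), (6, 5)}; affine count = 9; |E(F_7)| = 10.

Discriminant check: Δ ∝ 4a³ + 27b² = 4·6³ + 27·4² = 4·216 + 27·16 ≡ 1 (mod 7). Nonzero ⇒ E is nonsingular.
For each x ∈ F_7, compute rhs = x³ + 6·x + 4 mod 7, then count y ∈ F_7 with y² ≡ rhs.
  x = 0: rhs = 4, matching y values: 2, 5 (2 points).
  x = 1: rhs = 4, matching y values: 2, 5 (2 points).
  x = 2: rhs = 3, matching y values: none (0 points).
  x = 3: rhs = 0, matching y values: 0 (1 points).
  x = 4: rhs = 1, matching y values: 1, 6 (2 points).
  x = 5: rhs = 5, matching y values: none (0 points).
  x = 6: rhs = 4, matching y values: 2, 5 (2 points).
Total affine count: 9.
Full point count |E(F_7)| = 9 + 1 = 10.
Hasse bound: |10 − (7+1)| = |2| = 2 ≤ 2√7 ≈ 5.2915 ✓.


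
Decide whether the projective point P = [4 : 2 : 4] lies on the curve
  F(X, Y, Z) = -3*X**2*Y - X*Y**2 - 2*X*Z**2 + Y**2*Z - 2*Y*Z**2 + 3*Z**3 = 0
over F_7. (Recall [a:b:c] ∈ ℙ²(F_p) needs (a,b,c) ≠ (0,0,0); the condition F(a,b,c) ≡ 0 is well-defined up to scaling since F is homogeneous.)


F(4,2,4) ≡ 2 (mod 7); P is NOT on the curve.

Evaluate F(4, 2, 4) term-by-term (mod 7).
  -3*X**2*Y ↦ -3·16·2·1 = -96
  -X*Y**2 ↦ -1·4·4·1 = -16
  -2*X*Z**2 ↦ -2·4·1·16 = -128
  Y**2*Z ↦ 1·1·4·4 = 16
  -2*Y*Z**2 ↦ -2·1·2·16 = -64
  3*Z**3 ↦ 3·1·1·64 = 192
Sum: F(4, 2, 4) = (-96) + (-16) + (-128) + (16) + (-64) + (192) = -96.
Reducing mod 7: -96 ≡ 2 (mod 7).
Since F(a, b, c) ≡ 2 ≠ 0 (mod 7), P does NOT lie on the curve.


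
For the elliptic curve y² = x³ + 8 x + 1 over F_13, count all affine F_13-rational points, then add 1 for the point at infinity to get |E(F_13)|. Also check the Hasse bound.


Affine points = {(0, 1), (0, 12), (1, 6), (1, 7), (2, 5), (2, 8), (3, 0), (5, 6), (5, 7), (7, 6), (7, 7), (9, 3), (9, 10), (11, 4), (11, 9)}; affine count = 15; |E(F_13)| = 16.

Discriminant check: Δ ∝ 4a³ + 27b² = 4·8³ + 27·1² = 4·512 + 27·1 ≡ 8 (mod 13). Nonzero ⇒ E is nonsingular.
For each x ∈ F_13, compute rhs = x³ + 8·x + 1 mod 13, then count y ∈ F_13 with y² ≡ rhs.
  x = 0: rhs = 1, matching y values: 1, 12 (2 points).
  x = 1: rhs = 10, matching y values: 6, 7 (2 points).
  x = 2: rhs = 12, matching y values: 5, 8 (2 points).
  x = 3: rhs = 0, matching y values: 0 (1 points).
  x = 4: rhs = 6, matching y values: none (0 points).
  x = 5: rhs = 10, matching y values: 6, 7 (2 points).
  x = 6: rhs = 5, matching y values: none (0 points).
  x = 7: rhs = 10, matching y values: 6, 7 (2 points).
  x = 8: rhs = 5, matching y values: none (0 points).
  x = 9: rhs = 9, matching y values: 3, 10 (2 points).
  x = 10: rhs = 2, matching y values: none (0 points).
  x = 11: rhs = 3, matching y values: 4, 9 (2 points).
  x = 12: rhs = 5, matching y values: none (0 points).
Total affine count: 15.
Full point count |E(F_13)| = 15 + 1 = 16.
Hasse bound: |16 − (13+1)| = |2| = 2 ≤ 2√13 ≈ 7.2111 ✓.


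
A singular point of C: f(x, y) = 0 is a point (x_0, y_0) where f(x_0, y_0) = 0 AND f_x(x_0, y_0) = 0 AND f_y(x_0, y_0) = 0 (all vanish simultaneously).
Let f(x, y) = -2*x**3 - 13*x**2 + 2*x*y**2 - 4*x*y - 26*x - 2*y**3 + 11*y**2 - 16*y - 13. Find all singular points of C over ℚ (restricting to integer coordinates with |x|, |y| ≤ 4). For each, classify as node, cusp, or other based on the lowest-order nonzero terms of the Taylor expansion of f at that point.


Singular points: {(-2, 1)}; classification: node.

Compute partial derivatives:
  f_x = -6*x**2 - 26*x + 2*y**2 - 4*y - 26.
  f_y = 4*x*y - 4*x - 6*y**2 + 22*y - 16.
Scan x_0 ∈ {−4, ..., 4}. For each x_0, f_y(x_0, y) is a polynomial in y; find its integer roots y ∈ {−4, ..., 4}, then test f_x and f at those candidates.
  x = -4: f_y(-4, y) = -6*y**2 + 6*y; vanishes at y ∈ {0, 1}. (-4, 0): f_x = -18 ≠ 0; (-4, 1): f_x = -20 ≠ 0.
  x = -3: f_y(-3, y) = -6*y**2 + 10*y - 4; vanishes at y ∈ {1}. (-3, 1): f_x = -4 ≠ 0.
  x = -2: f_y(-2, y) = -6*y**2 + 14*y - 8; vanishes at y ∈ {1}. (-2, 1): f_x = 0, f = 0 — SINGULAR.
  x = -1: f_y(-1, y) = -6*y**2 + 18*y - 12; vanishes at y ∈ {1, 2}. (-1, 1): f_x = -8 ≠ 0; (-1, 2): f_x = -6 ≠ 0.
  x = 0: f_y(0, y) = -6*y**2 + 22*y - 16; vanishes at y ∈ {1}. (0, 1): f_x = -28 ≠ 0.
  x = 1: f_y(1, y) = -6*y**2 + 26*y - 20; vanishes at y ∈ {1}. (1, 1): f_x = -60 ≠ 0.
  x = 2: f_y(2, y) = -6*y**2 + 30*y - 24; vanishes at y ∈ {1, 4}. (2, 1): f_x = -104 ≠ 0; (2, 4): f_x = -86 ≠ 0.
  x = 3: f_y(3, y) = -6*y**2 + 34*y - 28; vanishes at y ∈ {1}. (3, 1): f_x = -160 ≠ 0.
  x = 4: f_y(4, y) = -6*y**2 + 38*y - 32; vanishes at y ∈ {1}. (4, 1): f_x = -228 ≠ 0.
Only singular point on the grid: (-2, 1).
Classify: substitute x = -2 + u, y = 1 + v and expand: f = -2*u**3 - u**2 + 2*u*v**2 - 2*v**3 + v**2.
No constant or linear terms (consistent with a singular point). Quadratic part: -u**2 + v**2. Cubic part: -2*u**3 + 2*u*v**2 - 2*v**3.
The quadratic part v**2 - u**2 = (v − u)(v + u) splits into two distinct linear factors, so there are two distinct tangent lines y − 1 = ±(x − -2) — this is a node (ordinary double point).
Classification: node.


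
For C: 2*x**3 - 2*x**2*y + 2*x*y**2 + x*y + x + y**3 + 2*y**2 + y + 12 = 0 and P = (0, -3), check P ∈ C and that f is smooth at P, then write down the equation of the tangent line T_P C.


Tangent line at P: 16*x + 16*y + 48 = 0.

Step 1: f(0, -3) = 0, so P lies on C.
Step 2: partial derivatives
  f_x(x, y) = 6*x**2 - 4*x*y + 2*y**2 + y + 1, f_y(x, y) = -2*x**2 + 4*x*y + x + 3*y**2 + 4*y + 1.
  f_x(P) = 16, f_y(P) = 16 (gradient nonzero, so P is smooth).
Step 3: tangent line at P: 16·(x − 0) + 16·(y − -3) = 0.
Expanding: 16*x + 16*y + 48 = 0.


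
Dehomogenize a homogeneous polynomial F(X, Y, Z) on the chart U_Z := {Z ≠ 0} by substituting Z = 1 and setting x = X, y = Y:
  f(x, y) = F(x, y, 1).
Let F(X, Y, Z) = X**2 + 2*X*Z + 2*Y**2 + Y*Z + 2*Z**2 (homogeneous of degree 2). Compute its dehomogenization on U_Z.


f(x, y) = x**2 + 2*x + 2*y**2 + y + 2

On U_Z we set Z = 1. Each monomial c·X^i·Y^j·Z^k in F becomes c·x^i·y^j·1^k = c·x^i·y^j.
Substituting Z = 1: F(X, Y, 1) = x**2 + 2*x + 2*y**2 + y + 2.
Note: deg(f) ≤ deg(F) = 2; strict inequality happens when F is divisible by Z (lost terms).


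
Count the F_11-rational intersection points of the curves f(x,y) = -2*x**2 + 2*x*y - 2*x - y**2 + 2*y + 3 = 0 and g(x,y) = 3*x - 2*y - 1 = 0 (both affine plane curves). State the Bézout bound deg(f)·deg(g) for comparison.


Common zeros: {(5, 7)}; count = 1; Bézout bound = 2.

deg(f) = 2, deg(g) = 1, so Bézout bound = 2.
Scan x ∈ F_11. For each x, list the y ∈ F_11 with f(x, y) ≡ 0 and those with g(x, y) ≡ 0 (mod 11); the common zeros in that column are the intersection.
  x = 0: f ≡ 0 at y ∈ {3, 10}; g ≡ 0 at y ∈ {5}; common: ∅.
  x = 1: f ≡ 0 at y ∈ {7, 8}; g ≡ 0 at y ∈ {1}; common: ∅.
  x = 2: f ≡ 0 at y ∈ {3}; g ≡ 0 at y ∈ {8}; common: ∅.
  x = 3: f ≡ 0 at y ∈ ∅; g ≡ 0 at y ∈ {4}; common: ∅.
  x = 4: f ≡ 0 at y ∈ ∅; g ≡ 0 at y ∈ {0}; common: ∅.
  x = 5: f ≡ 0 at y ∈ {5, 7}; g ≡ 0 at y ∈ {7}; common: {7}.
  x = 6: f ≡ 0 at y ∈ {6, 8}; g ≡ 0 at y ∈ {3}; common: ∅.
  x = 7: f ≡ 0 at y ∈ ∅; g ≡ 0 at y ∈ {10}; common: ∅.
  x = 8: f ≡ 0 at y ∈ ∅; g ≡ 0 at y ∈ {6}; common: ∅.
  x = 9: f ≡ 0 at y ∈ {10}; g ≡ 0 at y ∈ {2}; common: ∅.
  x = 10: f ≡ 0 at y ∈ {5, 6}; g ≡ 0 at y ∈ {9}; common: ∅.
Collecting: common zeros = {(5, 7)}, so the count is 1.
Comparison with the Bézout bound: 1 ≤ 2 = deg(f)·deg(g), as expected for curves with no common component (the affine F_11-count falls short of the bound because intersections may lie at infinity, over extension fields, or carry multiplicity).


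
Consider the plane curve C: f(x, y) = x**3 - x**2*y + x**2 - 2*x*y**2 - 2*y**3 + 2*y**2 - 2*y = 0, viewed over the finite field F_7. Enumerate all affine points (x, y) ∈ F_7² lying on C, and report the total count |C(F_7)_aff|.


Affine F_7-points: {(0, 0), (0, 3), (0, 5), (1, 6), (6, 0)}; count = 5.

For each of the 49 pairs (x, y) ∈ F_7², evaluate f(x, y) mod 7. Record the zeros.
  x = 0: [0↦0, 1↦5, 2↦2, 3↦0, 4↦1, 5↦0, 6↦6]  zeros at y ∈ {0, 3, 5}
  x = 1: [0↦2, 1↦4, 2↦1, 3↦2, 4↦2, 5↦3, 6↦0]  zeros at y ∈ {6}
  x = 2: [0↦5, 1↦2, 2↦4, 3↦6, 4↦3, 5↦4, 6↦4]  zeros at y ∈ ∅
  x = 3: [0↦1, 1↦5, 2↦3, 3↦4, 4↦3, 5↦2, 6↦3]  zeros at y ∈ ∅
  x = 4: [0↦3, 1↦5, 2↦4, 3↦2, 4↦1, 5↦3, 6↦3]  zeros at y ∈ ∅
  x = 5: [0↦3, 1↦1, 2↦6, 3↦6, 4↦3, 5↦6, 6↦3]  zeros at y ∈ ∅
  x = 6: [0↦0, 1↦6, 2↦1, 3↦1, 4↦1, 5↦3, 6↦2]  zeros at y ∈ {0}
Collecting zeros: affine points = {(0, 0), (0, 3), (0, 5), (1, 6), (6, 0)}.
Total count |C(F_7)_aff| = 5.


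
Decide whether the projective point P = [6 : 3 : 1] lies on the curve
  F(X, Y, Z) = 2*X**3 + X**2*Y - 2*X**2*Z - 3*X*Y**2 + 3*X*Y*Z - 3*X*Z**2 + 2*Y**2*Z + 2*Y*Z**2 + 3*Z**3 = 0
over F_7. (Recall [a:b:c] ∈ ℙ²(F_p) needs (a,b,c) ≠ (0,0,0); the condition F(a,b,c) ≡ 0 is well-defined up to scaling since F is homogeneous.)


F(6,3,1) ≡ 5 (mod 7); P is NOT on the curve.

Evaluate F(6, 3, 1) term-by-term (mod 7).
  2*X**3 ↦ 2·216·1·1 = 432
  X**2*Y ↦ 1·36·3·1 = 108
  -2*X**2*Z ↦ -2·36·1·1 = -72
  -3*X*Y**2 ↦ -3·6·9·1 = -162
  3*X*Y*Z ↦ 3·6·3·1 = 54
  -3*X*Z**2 ↦ -3·6·1·1 = -18
  2*Y**2*Z ↦ 2·1·9·1 = 18
  2*Y*Z**2 ↦ 2·1·3·1 = 6
  3*Z**3 ↦ 3·1·1·1 = 3
Sum: F(6, 3, 1) = (432) + (108) + (-72) + (-162) + (54) + (-18) + (18) + (6) + (3) = 369.
Reducing mod 7: 369 ≡ 5 (mod 7).
Since F(a, b, c) ≡ 5 ≠ 0 (mod 7), P does NOT lie on the curve.


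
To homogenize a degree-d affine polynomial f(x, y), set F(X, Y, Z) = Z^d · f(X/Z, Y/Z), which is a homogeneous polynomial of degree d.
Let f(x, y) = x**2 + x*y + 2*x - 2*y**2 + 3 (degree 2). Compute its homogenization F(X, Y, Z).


F(X, Y, Z) = X**2 + X*Y + 2*X*Z - 2*Y**2 + 3*Z**2

deg(f) = 2.
Substitute x = X/Z, y = Y/Z into f, then multiply by Z^2.
  monomial 1·x^2·y^0 ↦ 1·X^2·Y^0·Z^0.
  monomial 1·x^1·y^1 ↦ 1·X^1·Y^1·Z^0.
  monomial 2·x^1·y^0 ↦ 2·X^1·Y^0·Z^1.
  monomial -2·x^0·y^2 ↦ -2·X^0·Y^2·Z^0.
  monomial 3·x^0·y^0 ↦ 3·X^0·Y^0·Z^2.
Collecting: F(X, Y, Z) = X**2 + X*Y + 2*X*Z - 2*Y**2 + 3*Z**2.


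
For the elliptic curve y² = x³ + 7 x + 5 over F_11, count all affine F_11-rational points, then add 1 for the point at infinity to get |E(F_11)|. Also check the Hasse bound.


Affine points = {(0, 4), (0, 7), (2, 4), (2, 7), (3, 3), (3, 8), (4, 3), (4, 8), (5, 0), (7, 1), (7, 10), (8, 1), (8, 10), (9, 4), (9, 7)}; affine count = 15; |E(F_11)| = 16.

Discriminant check: Δ ∝ 4a³ + 27b² = 4·7³ + 27·5² = 4·343 + 27·25 ≡ 1 (mod 11). Nonzero ⇒ E is nonsingular.
For each x ∈ F_11, compute rhs = x³ + 7·x + 5 mod 11, then count y ∈ F_11 with y² ≡ rhs.
  x = 0: rhs = 5, matching y values: 4, 7 (2 points).
  x = 1: rhs = 2, matching y values: none (0 points).
  x = 2: rhs = 5, matching y values: 4, 7 (2 points).
  x = 3: rhs = 9, matching y values: 3, 8 (2 points).
  x = 4: rhs = 9, matching y values: 3, 8 (2 points).
  x = 5: rhs = 0, matching y values: 0 (1 points).
  x = 6: rhs = 10, matching y values: none (0 points).
  x = 7: rhs = 1, matching y values: 1, 10 (2 points).
  x = 8: rhs = 1, matching y values: 1, 10 (2 points).
  x = 9: rhs = 5, matching y values: 4, 7 (2 points).
  x = 10: rhs = 8, matching y values: none (0 points).
Total affine count: 15.
Full point count |E(F_11)| = 15 + 1 = 16.
Hasse bound: |16 − (11+1)| = |4| = 4 ≤ 2√11 ≈ 6.6332 ✓.


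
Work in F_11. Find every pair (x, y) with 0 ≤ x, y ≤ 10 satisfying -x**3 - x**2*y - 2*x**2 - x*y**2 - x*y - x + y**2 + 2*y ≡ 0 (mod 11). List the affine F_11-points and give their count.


Affine F_11-points: {(0, 0), (0, 9), (4, 1), (4, 4), (5, 7), (5, 8), (8, 6), (9, 5), (9, 6), (10, 0), (10, 10)}; count = 11.

For each of the 121 pairs (x, y) ∈ F_11², evaluate f(x, y) mod 11. Record the zeros.
  x = 0: [0↦0, 1↦3, 2↦8, 3↦4, 4↦2, 5↦2, 6↦4, 7↦8, 8↦3, 9↦0, 10↦10]  zeros at y ∈ {0, 9}
  x = 1: [0↦7, 1↦7, 2↦7, 3↦7, 4↦7, 5↦7, 6↦7, 7↦7, 8↦7, 9↦7, 10↦7]  zeros at y ∈ ∅
  x = 2: [0↦4, 1↦10, 2↦3, 3↦5, 4↦5, 5↦3, 6↦10, 7↦4, 8↦7, 9↦8, 10↦7]  zeros at y ∈ ∅
  x = 3: [0↦7, 1↦6, 2↦1, 3↦3, 4↦1, 5↦6, 6↦7, 7↦4, 8↦8, 9↦8, 10↦4]  zeros at y ∈ ∅
  x = 4: [0↦10, 1↦0, 2↦6, 3↦6, 4↦0, 5↦10, 6↦3, 7↦1, 8↦4, 9↦1, 10↦3]  zeros at y ∈ {1, 4}
  x = 5: [0↦7, 1↦8, 2↦1, 3↦8, 4↦7, 5↦9, 6↦3, 7↦0, 8↦0, 9↦3, 10↦9]  zeros at y ∈ {7, 8}
  x = 6: [0↦3, 1↦2, 2↦2, 3↦3, 4↦5, 5↦8, 6↦1, 7↦6, 8↦1, 9↦8, 10↦5]  zeros at y ∈ ∅
  x = 7: [0↦3, 1↦9, 2↦3, 3↦7, 4↦10, 5↦1, 6↦2, 7↦2, 8↦1, 9↦10, 10↦7]  zeros at y ∈ ∅
  x = 8: [0↦1, 1↦1, 2↦9, 3↦3, 4↦5, 5↦4, 6↦0, 7↦4, 8↦5, 9↦3, 10↦9]  zeros at y ∈ {6}
  x = 9: [0↦2, 1↦5, 2↦3, 3↦7, 4↦6, 5↦0, 6↦0, 7↦6, 8↦7, 9↦3, 10↦5]  zeros at y ∈ {5, 6}
  x = 10: [0↦0, 1↦4, 2↦1, 3↦2, 4↦7, 5↦5, 6↦7, 7↦2, 8↦1, 9↦4, 10↦0]  zeros at y ∈ {0, 10}
Collecting zeros: affine points = {(0, 0), (0, 9), (4, 1), (4, 4), (5, 7), (5, 8), (8, 6), (9, 5), (9, 6), (10, 0), (10, 10)}.
Total count |C(F_11)_aff| = 11.


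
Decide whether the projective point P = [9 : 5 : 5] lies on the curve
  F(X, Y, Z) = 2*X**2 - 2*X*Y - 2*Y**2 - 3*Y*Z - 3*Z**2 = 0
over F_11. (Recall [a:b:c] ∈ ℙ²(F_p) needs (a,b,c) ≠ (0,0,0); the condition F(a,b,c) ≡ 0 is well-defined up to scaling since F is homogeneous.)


F(9,5,5) ≡ 4 (mod 11); P is NOT on the curve.

Evaluate F(9, 5, 5) term-by-term (mod 11).
  2*X**2 ↦ 2·81·1·1 = 162
  -2*X*Y ↦ -2·9·5·1 = -90
  -2*Y**2 ↦ -2·1·25·1 = -50
  -3*Y*Z ↦ -3·1·5·5 = -75
  -3*Z**2 ↦ -3·1·1·25 = -75
Sum: F(9, 5, 5) = (162) + (-90) + (-50) + (-75) + (-75) = -128.
Reducing mod 11: -128 ≡ 4 (mod 11).
Since F(a, b, c) ≡ 4 ≠ 0 (mod 11), P does NOT lie on the curve.


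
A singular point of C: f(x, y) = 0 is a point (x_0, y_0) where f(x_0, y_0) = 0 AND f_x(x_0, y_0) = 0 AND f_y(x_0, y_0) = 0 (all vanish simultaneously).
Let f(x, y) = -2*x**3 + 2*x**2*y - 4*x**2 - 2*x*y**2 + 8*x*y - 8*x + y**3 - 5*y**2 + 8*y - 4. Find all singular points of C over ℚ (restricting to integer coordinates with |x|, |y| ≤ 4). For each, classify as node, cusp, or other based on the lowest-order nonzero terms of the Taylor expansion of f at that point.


Singular points: {(0, 2)}; classification: cusp.

Compute partial derivatives:
  f_x = -6*x**2 + 4*x*y - 8*x - 2*y**2 + 8*y - 8.
  f_y = 2*x**2 - 4*x*y + 8*x + 3*y**2 - 10*y + 8.
Scan x_0 ∈ {−4, ..., 4}. For each x_0, f_y(x_0, y) is a polynomial in y; find its integer roots y ∈ {−4, ..., 4}, then test f_x and f at those candidates.
  x = -4: f_y(-4, y) = 3*y**2 + 6*y + 8; no integer root y with |y| ≤ 4.
  x = -3: f_y(-3, y) = 3*y**2 + 2*y + 2; no integer root y with |y| ≤ 4.
  x = -2: f_y(-2, y) = 3*y**2 - 2*y; vanishes at y ∈ {0}. (-2, 0): f_x = -16 ≠ 0.
  x = -1: f_y(-1, y) = 3*y**2 - 6*y + 2; no integer root y with |y| ≤ 4.
  x = 0: f_y(0, y) = 3*y**2 - 10*y + 8; vanishes at y ∈ {2}. (0, 2): f_x = 0, f = 0 — SINGULAR.
  x = 1: f_y(1, y) = 3*y**2 - 14*y + 18; no integer root y with |y| ≤ 4.
  x = 2: f_y(2, y) = 3*y**2 - 18*y + 32; no integer root y with |y| ≤ 4.
  x = 3: f_y(3, y) = 3*y**2 - 22*y + 50; no integer root y with |y| ≤ 4.
  x = 4: f_y(4, y) = 3*y**2 - 26*y + 72; no integer root y with |y| ≤ 4.
Only singular point on the grid: (0, 2).
Classify: substitute x = 0 + u, y = 2 + v and expand: f = -2*u**3 + 2*u**2*v - 2*u*v**2 + v**3 + v**2.
No constant or linear terms (consistent with a singular point). Quadratic part: v**2. Cubic part: -2*u**3 + 2*u**2*v - 2*u*v**2 + v**3.
The quadratic part v**2 is a perfect square, so there is a single (double) tangent line v = 0, i.e. y = 2. Restricting the cubic part to that line (v = 0) leaves -2*u**3 ≠ 0, so f is not divisible by v and the branch is v² ≈ 2*u**3 to lowest order — this is a cusp.
Classification: cusp.


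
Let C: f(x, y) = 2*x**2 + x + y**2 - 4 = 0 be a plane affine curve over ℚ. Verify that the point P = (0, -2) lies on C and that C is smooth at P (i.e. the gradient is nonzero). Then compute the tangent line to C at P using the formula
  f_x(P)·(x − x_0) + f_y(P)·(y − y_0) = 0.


Tangent line at P: x - 4*y - 8 = 0.

Step 1: f(0, -2) = 0, so P lies on C.
Step 2: partial derivatives
  f_x(x, y) = 4*x + 1, f_y(x, y) = 2*y.
  f_x(P) = 1, f_y(P) = -4 (gradient nonzero, so P is smooth).
Step 3: tangent line at P: 1·(x − 0) + -4·(y − -2) = 0.
Expanding: x - 4*y - 8 = 0.


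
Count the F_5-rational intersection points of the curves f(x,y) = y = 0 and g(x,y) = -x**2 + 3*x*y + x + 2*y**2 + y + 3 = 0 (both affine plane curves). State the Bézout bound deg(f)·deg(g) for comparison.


Common zeros: ∅; count = 0; Bézout bound = 2.

deg(f) = 1, deg(g) = 2, so Bézout bound = 2.
Scan x ∈ F_5. For each x, list the y ∈ F_5 with f(x, y) ≡ 0 and those with g(x, y) ≡ 0 (mod 5); the common zeros in that column are the intersection.
  x = 0: f ≡ 0 at y ∈ {0}; g ≡ 0 at y ∈ ∅; common: ∅.
  x = 1: f ≡ 0 at y ∈ {0}; g ≡ 0 at y ∈ ∅; common: ∅.
  x = 2: f ≡ 0 at y ∈ {0}; g ≡ 0 at y ∈ {1, 3}; common: ∅.
  x = 3: f ≡ 0 at y ∈ {0}; g ≡ 0 at y ∈ {2, 3}; common: ∅.
  x = 4: f ≡ 0 at y ∈ {0}; g ≡ 0 at y ∈ {2, 4}; common: ∅.
Collecting: common zeros = ∅, so the count is 0.
Comparison with the Bézout bound: 0 ≤ 2 = deg(f)·deg(g), as expected for curves with no common component (the affine F_5-count falls short of the bound because intersections may lie at infinity, over extension fields, or carry multiplicity).


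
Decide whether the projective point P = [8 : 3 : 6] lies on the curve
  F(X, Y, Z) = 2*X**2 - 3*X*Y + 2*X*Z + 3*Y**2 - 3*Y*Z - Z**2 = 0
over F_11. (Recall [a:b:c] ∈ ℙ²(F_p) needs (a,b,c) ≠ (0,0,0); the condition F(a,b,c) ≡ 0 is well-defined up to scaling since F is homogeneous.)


F(8,3,6) ≡ 1 (mod 11); P is NOT on the curve.

Evaluate F(8, 3, 6) term-by-term (mod 11).
  2*X**2 ↦ 2·64·1·1 = 128
  -3*X*Y ↦ -3·8·3·1 = -72
  2*X*Z ↦ 2·8·1·6 = 96
  3*Y**2 ↦ 3·1·9·1 = 27
  -3*Y*Z ↦ -3·1·3·6 = -54
  -Z**2 ↦ -1·1·1·36 = -36
Sum: F(8, 3, 6) = (128) + (-72) + (96) + (27) + (-54) + (-36) = 89.
Reducing mod 11: 89 ≡ 1 (mod 11).
Since F(a, b, c) ≡ 1 ≠ 0 (mod 11), P does NOT lie on the curve.


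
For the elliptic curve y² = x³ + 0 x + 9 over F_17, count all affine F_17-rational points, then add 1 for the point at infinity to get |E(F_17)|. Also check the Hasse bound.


Affine points = {(0, 3), (0, 14), (2, 0), (3, 6), (3, 11), (5, 7), (5, 10), (6, 2), (6, 15), (13, 8), (13, 9), (14, 4), (14, 13), (15, 1), (15, 16), (16, 5), (16, 12)}; affine count = 17; |E(F_17)| = 18.

Discriminant check: Δ ∝ 4a³ + 27b² = 4·0³ + 27·9² = 4·0 + 27·81 ≡ 11 (mod 17). Nonzero ⇒ E is nonsingular.
For each x ∈ F_17, compute rhs = x³ + 0·x + 9 mod 17, then count y ∈ F_17 with y² ≡ rhs.
  x = 0: rhs = 9, matching y values: 3, 14 (2 points).
  x = 1: rhs = 10, matching y values: none (0 points).
  x = 2: rhs = 0, matching y values: 0 (1 points).
  x = 3: rhs = 2, matching y values: 6, 11 (2 points).
  x = 4: rhs = 5, matching y values: none (0 points).
  x = 5: rhs = 15, matching y values: 7, 10 (2 points).
  x = 6: rhs = 4, matching y values: 2, 15 (2 points).
  x = 7: rhs = 12, matching y values: none (0 points).
  x = 8: rhs = 11, matching y values: none (0 points).
  x = 9: rhs = 7, matching y values: none (0 points).
  x = 10: rhs = 6, matching y values: none (0 points).
  x = 11: rhs = 14, matching y values: none (0 points).
  x = 12: rhs = 3, matching y values: none (0 points).
  x = 13: rhs = 13, matching y values: 8, 9 (2 points).
  x = 14: rhs = 16, matching y values: 4, 13 (2 points).
  x = 15: rhs = 1, matching y values: 1, 16 (2 points).
  x = 16: rhs = 8, matching y values: 5, 12 (2 points).
Total affine count: 17.
Full point count |E(F_17)| = 17 + 1 = 18.
Hasse bound: |18 − (17+1)| = |0| = 0 ≤ 2√17 ≈ 8.2462 ✓.


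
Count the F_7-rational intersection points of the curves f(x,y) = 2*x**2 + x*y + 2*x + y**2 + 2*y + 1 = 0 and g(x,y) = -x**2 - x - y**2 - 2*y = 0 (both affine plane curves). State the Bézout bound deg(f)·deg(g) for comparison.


Common zeros: ∅; count = 0; Bézout bound = 4.

deg(f) = 2, deg(g) = 2, so Bézout bound = 4.
Scan x ∈ F_7. For each x, list the y ∈ F_7 with f(x, y) ≡ 0 and those with g(x, y) ≡ 0 (mod 7); the common zeros in that column are the intersection.
  x = 0: f ≡ 0 at y ∈ {6}; g ≡ 0 at y ∈ {0, 5}; common: ∅.
  x = 1: f ≡ 0 at y ∈ ∅; g ≡ 0 at y ∈ ∅; common: ∅.
  x = 2: f ≡ 0 at y ∈ ∅; g ≡ 0 at y ∈ {2, 3}; common: ∅.
  x = 3: f ≡ 0 at y ∈ {3, 6}; g ≡ 0 at y ∈ ∅; common: ∅.
  x = 4: f ≡ 0 at y ∈ ∅; g ≡ 0 at y ∈ {2, 3}; common: ∅.
  x = 5: f ≡ 0 at y ∈ {3, 4}; g ≡ 0 at y ∈ ∅; common: ∅.
  x = 6: f ≡ 0 at y ∈ {2, 4}; g ≡ 0 at y ∈ {0, 5}; common: ∅.
Collecting: common zeros = ∅, so the count is 0.
Comparison with the Bézout bound: 0 ≤ 4 = deg(f)·deg(g), as expected for curves with no common component (the affine F_7-count falls short of the bound because intersections may lie at infinity, over extension fields, or carry multiplicity).


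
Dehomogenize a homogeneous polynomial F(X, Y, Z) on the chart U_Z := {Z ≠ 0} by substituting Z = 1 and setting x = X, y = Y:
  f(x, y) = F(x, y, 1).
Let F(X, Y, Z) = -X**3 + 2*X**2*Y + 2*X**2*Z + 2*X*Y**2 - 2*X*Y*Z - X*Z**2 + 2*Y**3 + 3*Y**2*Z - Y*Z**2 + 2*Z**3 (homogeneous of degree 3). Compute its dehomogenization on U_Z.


f(x, y) = -x**3 + 2*x**2*y + 2*x**2 + 2*x*y**2 - 2*x*y - x + 2*y**3 + 3*y**2 - y + 2

On U_Z we set Z = 1. Each monomial c·X^i·Y^j·Z^k in F becomes c·x^i·y^j·1^k = c·x^i·y^j.
Substituting Z = 1: F(X, Y, 1) = -x**3 + 2*x**2*y + 2*x**2 + 2*x*y**2 - 2*x*y - x + 2*y**3 + 3*y**2 - y + 2.
Note: deg(f) ≤ deg(F) = 3; strict inequality happens when F is divisible by Z (lost terms).
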